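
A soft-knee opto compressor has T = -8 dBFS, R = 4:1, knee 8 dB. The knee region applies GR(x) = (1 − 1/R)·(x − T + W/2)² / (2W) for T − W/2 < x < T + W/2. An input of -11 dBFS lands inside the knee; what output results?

x − T + W/2 = -11 − (-8) + 4 = 1.
GR = (1 − 1/4) × 1² / 16 = 0.75 × 1 / 16 = 0.046875 dB.
Output = -11 − 0.046875 = -11.046875 dBFS.

-11.046875 dBFS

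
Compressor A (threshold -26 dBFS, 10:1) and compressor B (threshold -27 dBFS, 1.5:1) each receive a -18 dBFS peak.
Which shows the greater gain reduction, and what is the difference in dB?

A, by 4.2 dB

A: GR = 8 − 8/10 = 7.2 dB.
B: GR = 9 − 9/1.5 = 3 dB.
A applies 4.2 dB more gain reduction.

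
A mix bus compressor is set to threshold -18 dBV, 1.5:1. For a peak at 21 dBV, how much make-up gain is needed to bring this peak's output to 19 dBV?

Overshoot 39 dB → 39/1.5 = 26 dB after compression, so the compressed level is -18 + 26 = 8 dBV.
Make-up = target − compressed = 19 − 8 = 11 dB.

11 dB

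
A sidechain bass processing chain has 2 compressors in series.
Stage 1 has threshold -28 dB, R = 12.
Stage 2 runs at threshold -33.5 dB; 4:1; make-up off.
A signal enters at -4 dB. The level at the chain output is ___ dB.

-31.625 dB

Stage 1: 24 dB above -28 dB, reduced 12:1 to 2 dB above → -26 dB.
Stage 2: 7.5 dB above -33.5 dB, reduced 4:1 to 1.875 dB above → -31.625 dB.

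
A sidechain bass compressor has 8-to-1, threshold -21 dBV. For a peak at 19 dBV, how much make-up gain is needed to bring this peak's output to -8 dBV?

The peak compresses to -21 + 40/8 = -16 dBV.
To reach -8 dBV requires -8 − (-16) = 8 dB of make-up.

8 dB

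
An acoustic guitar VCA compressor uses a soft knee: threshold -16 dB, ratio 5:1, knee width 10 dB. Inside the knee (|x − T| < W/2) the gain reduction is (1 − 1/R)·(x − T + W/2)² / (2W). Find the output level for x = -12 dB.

-15.24 dB

x − T + W/2 = -12 − (-16) + 5 = 9.
GR = (1 − 1/5) × 9² / 20 = 0.8 × 81 / 20 = 3.24 dB.
Output = -12 − 3.24 = -15.24 dB.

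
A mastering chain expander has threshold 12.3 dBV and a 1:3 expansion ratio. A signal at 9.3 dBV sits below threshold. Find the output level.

3.3 dBV

Below threshold, a 1:3 expander applies gain = (3−1)×(T − x) of attenuation.
(3−1) × 3 = 6 dB, so output = 9.3 − 6 = 3.3 dBV.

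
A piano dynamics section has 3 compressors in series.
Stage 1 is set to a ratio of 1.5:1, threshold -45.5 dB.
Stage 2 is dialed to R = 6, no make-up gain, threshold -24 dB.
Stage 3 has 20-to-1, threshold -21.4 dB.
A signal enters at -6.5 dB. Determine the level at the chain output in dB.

-23.25 dB

Stage 1: 39 dB above -45.5 dB, reduced 1.5:1 to 26 dB above → -19.5 dB.
Stage 2: overshoot 4.5 dB → 4.5/6 = 0.75 dB → -23.25 dB.
Stage 3: -23.25 dB ≤ -21.4 dB, so stage 3 doesn't engage; output -23.25 dB.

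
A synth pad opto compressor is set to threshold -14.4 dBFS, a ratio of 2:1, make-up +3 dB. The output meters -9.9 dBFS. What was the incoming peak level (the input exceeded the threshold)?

Remove make-up: -9.9 − 3 = -12.9 dBFS.
Post-compression overshoot = -12.9 − (-14.4) = 1.5 dB.
Before 2:1 compression the overshoot was 1.5 × 2 = 3 dB, so input = -14.4 + 3 = -11.4 dBFS.

-11.4 dBFS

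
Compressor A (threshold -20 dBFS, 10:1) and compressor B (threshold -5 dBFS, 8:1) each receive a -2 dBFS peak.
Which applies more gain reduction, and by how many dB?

A, by 13.575 dB

A: 18 dB over, compressed to 1.8 dB over, so 16.2 dB of GR.
B: 3 dB over, compressed to 0.375 dB over, so 2.625 dB of GR.
A applies 13.575 dB more gain reduction.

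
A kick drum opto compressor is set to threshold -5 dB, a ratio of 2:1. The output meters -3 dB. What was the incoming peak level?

The compressed level sits -3 − (-5) = 2 dB over threshold.
Input overshoot = R × output overshoot = 4 dB → input = -5 + 4 = -1 dB.

-1 dB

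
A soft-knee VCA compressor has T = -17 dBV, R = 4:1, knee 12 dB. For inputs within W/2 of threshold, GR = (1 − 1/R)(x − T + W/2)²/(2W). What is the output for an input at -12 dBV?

-15.78125 dBV

x − T + W/2 = -12 − (-17) + 6 = 11.
GR = (1 − 1/4) × 11² / 24 = 0.75 × 121 / 24 = 3.78125 dB.
Output = -12 − 3.78125 = -15.78125 dBV.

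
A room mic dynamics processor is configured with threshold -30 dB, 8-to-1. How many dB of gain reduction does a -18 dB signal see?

10.5 dB

The signal is 12 dB above threshold.
A 8:1 ratio leaves 1.5 dB of that excess.
So the signal is attenuated by 12 − 1.5 = 10.5 dB.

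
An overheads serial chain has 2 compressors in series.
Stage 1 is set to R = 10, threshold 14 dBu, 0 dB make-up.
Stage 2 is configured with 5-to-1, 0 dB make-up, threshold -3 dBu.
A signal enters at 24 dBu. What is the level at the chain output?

0.6 dBu

Stage 1: 24 dBu is 10 dB over 14 dBu; at 10:1 that becomes 1 dB over, giving 15 dBu.
Stage 2: 18 dB above -3 dBu, reduced 5:1 to 3.6 dB above → 0.6 dBu.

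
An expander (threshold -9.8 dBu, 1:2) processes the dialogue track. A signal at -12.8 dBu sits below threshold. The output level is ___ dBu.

-15.8 dBu

Below threshold, a 1:2 expander applies gain = (2−1)×(T − x) of attenuation.
(2−1) × 3 = 3 dB, so output = -12.8 − 3 = -15.8 dBu.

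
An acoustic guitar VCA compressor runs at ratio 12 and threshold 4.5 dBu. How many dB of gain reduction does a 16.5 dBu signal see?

11 dB

16.5 dBu exceeds the threshold by 12 dB.
After 12:1 compression the overshoot becomes 12/12 = 1 dB.
Gain reduction = 12 − 1 = 11 dB.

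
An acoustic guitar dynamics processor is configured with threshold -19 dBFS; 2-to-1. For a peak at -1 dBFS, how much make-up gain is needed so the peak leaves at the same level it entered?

The peak compresses to -19 + 18/2 = -10 dBFS.
To reach -1 dBFS requires -1 − (-10) = 9 dB of make-up.

9 dB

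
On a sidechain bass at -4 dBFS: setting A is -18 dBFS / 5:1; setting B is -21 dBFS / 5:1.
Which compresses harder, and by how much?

B, by 2.4 dB

A: GR = 14 − 14/5 = 11.2 dB.
B: GR = 17 − 17/5 = 13.6 dB.
B reduces 2.4 dB more.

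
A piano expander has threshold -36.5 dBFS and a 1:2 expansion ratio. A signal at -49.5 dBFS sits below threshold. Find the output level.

-62.5 dBFS

The input is 13 dB below the -36.5 dBFS threshold.
A 1:2 expander multiplies undershoot by 2: 13 × 2 = 26 dB below threshold.
Output = -36.5 − 26 = -62.5 dBFS.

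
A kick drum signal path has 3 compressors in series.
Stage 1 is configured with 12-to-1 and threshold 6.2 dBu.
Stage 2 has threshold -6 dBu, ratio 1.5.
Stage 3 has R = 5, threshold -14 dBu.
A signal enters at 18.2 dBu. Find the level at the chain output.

Stage 1: 18.2 dBu is 12 dB over 6.2 dBu; at 12:1 that becomes 1 dB over, giving 7.2 dBu.
Stage 2: 7.2 dBu is 13.2 dB over -6 dBu; at 1.5:1 that becomes 8.8 dB over, giving 2.8 dBu.
Stage 3: 16.8 dB above -14 dBu, reduced 5:1 to 3.36 dB above → -10.64 dBu.

-10.64 dBu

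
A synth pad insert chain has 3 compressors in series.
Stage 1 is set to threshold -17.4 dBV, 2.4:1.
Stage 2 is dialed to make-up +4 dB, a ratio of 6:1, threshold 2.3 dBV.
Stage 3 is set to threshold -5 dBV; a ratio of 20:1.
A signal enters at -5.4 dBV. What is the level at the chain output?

-8.4 dBV

Stage 1: -5.4 dBV is 12 dB over -17.4 dBV; at 2.4:1 that becomes 5 dB over, giving -12.4 dBV.
Stage 2: -12.4 dBV is at or below the 2.3 dBV threshold — no compression; make-up brings it to -8.4 dBV.
Stage 3: below threshold (-8.4 ≤ -5); passes unchanged; output -8.4 dBV.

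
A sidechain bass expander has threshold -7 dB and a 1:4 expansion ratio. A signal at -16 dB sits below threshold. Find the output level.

Undershoot = (-7) − (-16) = 9 dB.
At 1:4, that expands to 36 dB under threshold.
Output = -7 − 36 = -43 dB.

-43 dB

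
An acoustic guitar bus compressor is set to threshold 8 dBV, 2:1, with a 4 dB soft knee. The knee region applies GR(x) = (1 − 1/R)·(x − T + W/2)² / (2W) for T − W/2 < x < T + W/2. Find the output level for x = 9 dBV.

x − T + W/2 = 9 − 8 + 2 = 3.
GR = (1 − 1/2) × 3² / 8 = 0.5 × 9 / 8 = 0.5625 dB.
Output = 9 − 0.5625 = 8.4375 dBV.

8.4375 dBV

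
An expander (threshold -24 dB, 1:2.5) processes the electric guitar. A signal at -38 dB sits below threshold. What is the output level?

-59 dB

The input is 14 dB below the -24 dB threshold.
A 1:2.5 expander multiplies undershoot by 2.5: 14 × 2.5 = 35 dB below threshold.
Output = -24 − 35 = -59 dB.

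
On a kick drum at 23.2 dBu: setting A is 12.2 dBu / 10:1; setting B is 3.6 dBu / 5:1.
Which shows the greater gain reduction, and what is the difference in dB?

A: 11 dB over, compressed to 1.1 dB over, so 9.9 dB of GR.
B: 19.6 dB over, compressed to 3.92 dB over, so 15.68 dB of GR.
Difference: 5.78 dB in favour of B.

B, by 5.78 dB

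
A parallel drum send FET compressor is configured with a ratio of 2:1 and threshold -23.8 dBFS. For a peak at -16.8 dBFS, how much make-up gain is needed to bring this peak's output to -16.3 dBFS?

4 dB

Overshoot 7 dB → 7/2 = 3.5 dB after compression, so the compressed level is -23.8 + 3.5 = -20.3 dBFS.
Make-up = target − compressed = -16.3 − (-20.3) = 4 dB.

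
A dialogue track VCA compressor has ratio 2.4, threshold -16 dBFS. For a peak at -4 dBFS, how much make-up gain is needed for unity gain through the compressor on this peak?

7 dB

Without make-up, output = threshold + overshoot/2.4 = -16 + 5 = -11 dBFS.
Gap to target: 7 dB.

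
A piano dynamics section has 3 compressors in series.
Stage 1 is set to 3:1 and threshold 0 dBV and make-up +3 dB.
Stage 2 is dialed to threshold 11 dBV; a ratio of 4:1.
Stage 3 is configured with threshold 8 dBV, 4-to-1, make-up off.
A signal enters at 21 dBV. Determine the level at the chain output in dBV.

Stage 1: 21 dBV is 21 dB over 0 dBV; at 3:1 that becomes 7 dB over, giving 7 dBV; +3 dB make-up → 10 dBV.
Stage 2: below threshold (10 ≤ 11); passes unchanged; output 10 dBV.
Stage 3: 10 dBV is 2 dB over 8 dBV; at 4:1 that becomes 0.5 dB over, giving 8.5 dBV.

8.5 dBV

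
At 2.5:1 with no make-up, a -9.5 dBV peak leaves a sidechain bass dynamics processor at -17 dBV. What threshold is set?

-22 dBV

Input is 12.5 dB above T (since output overshoot × R = input overshoot: (-17 − T)·2.5 = -9.5 − T gives T = -22 dBV).
Check: -22 + (-9.5 − (-22))/2.5 = -22 + 5 = -17 dBV. ✓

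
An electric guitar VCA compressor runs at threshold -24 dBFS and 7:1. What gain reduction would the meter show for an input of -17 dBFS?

6 dB

Overshoot = -17 − (-24) = 7 dB.
At 7:1, output sits 7/7 = 1 dB above threshold.
So the signal is attenuated by 7 − 1 = 6 dB.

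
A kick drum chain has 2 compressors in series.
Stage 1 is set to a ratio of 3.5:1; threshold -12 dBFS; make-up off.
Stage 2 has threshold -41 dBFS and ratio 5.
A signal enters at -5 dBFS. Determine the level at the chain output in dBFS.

-34.8 dBFS

Stage 1: 7 dB above -12 dBFS, reduced 3.5:1 to 2 dB above → -10 dBFS.
Stage 2: -10 dBFS is 31 dB over -41 dBFS; at 5:1 that becomes 6.2 dB over, giving -34.8 dBFS.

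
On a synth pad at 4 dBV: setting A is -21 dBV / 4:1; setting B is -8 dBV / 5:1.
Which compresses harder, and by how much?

A, by 9.15 dB

A: 25 dB over, compressed to 6.25 dB over, so 18.75 dB of GR.
B: 12 dB over, compressed to 2.4 dB over, so 9.6 dB of GR.
Difference: 9.15 dB in favour of A.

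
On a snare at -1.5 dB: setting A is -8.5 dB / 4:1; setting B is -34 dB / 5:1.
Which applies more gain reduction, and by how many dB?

B, by 20.75 dB

A: 7 dB over, compressed to 1.75 dB over, so 5.25 dB of GR.
B: 32.5 dB over, compressed to 6.5 dB over, so 26 dB of GR.
B reduces 20.75 dB more.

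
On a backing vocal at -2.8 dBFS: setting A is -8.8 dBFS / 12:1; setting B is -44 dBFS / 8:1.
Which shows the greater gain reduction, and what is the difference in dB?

A: GR = 6 − 6/12 = 5.5 dB.
B: GR = 41.2 − 41.2/8 = 36.05 dB.
B reduces 30.55 dB more.

B, by 30.55 dB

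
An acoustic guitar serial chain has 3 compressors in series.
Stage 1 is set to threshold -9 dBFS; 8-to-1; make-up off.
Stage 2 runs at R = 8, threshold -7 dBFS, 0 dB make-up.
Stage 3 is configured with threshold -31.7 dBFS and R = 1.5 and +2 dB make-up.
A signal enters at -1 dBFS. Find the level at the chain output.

Stage 1: -1 dBFS is 8 dB over -9 dBFS; at 8:1 that becomes 1 dB over, giving -8 dBFS.
Stage 2: below threshold (-8 ≤ -7); passes unchanged; output -8 dBFS.
Stage 3: overshoot 23.7 dB → 23.7/1.5 = 15.8 dB → -15.9 dBFS; +2 dB make-up → -13.9 dBFS.

-13.9 dBFS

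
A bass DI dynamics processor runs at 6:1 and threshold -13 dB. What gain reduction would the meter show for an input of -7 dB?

The signal is 6 dB above threshold.
At 6:1, output sits 6/6 = 1 dB above threshold.
So the signal is attenuated by 6 − 1 = 5 dB.

5 dB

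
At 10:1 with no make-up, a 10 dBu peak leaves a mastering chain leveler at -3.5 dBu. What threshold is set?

-5 dBu

Input is 15 dB above T (since output overshoot × R = input overshoot: (-3.5 − T)·10 = 10 − T gives T = -5 dBu).
Check: -5 + (10 − (-5))/10 = -5 + 1.5 = -3.5 dBu. ✓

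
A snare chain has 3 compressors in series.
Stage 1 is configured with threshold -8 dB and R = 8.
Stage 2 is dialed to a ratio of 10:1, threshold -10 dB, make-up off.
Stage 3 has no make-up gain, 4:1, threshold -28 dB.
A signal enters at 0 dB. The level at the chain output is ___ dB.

Stage 1: overshoot 8 dB → 8/8 = 1 dB → -7 dB.
Stage 2: overshoot 3 dB → 3/10 = 0.3 dB → -9.7 dB.
Stage 3: 18.3 dB above -28 dB, reduced 4:1 to 4.575 dB above → -23.425 dB.

-23.425 dB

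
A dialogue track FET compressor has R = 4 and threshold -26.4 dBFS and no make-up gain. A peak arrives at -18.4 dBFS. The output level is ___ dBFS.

-24.4 dBFS

Overshoot: -18.4 − (-26.4) = 8 dB.
The 8 dB excess becomes 2 dB after 4:1 reduction.
So the level is -26.4 + 2 = -24.4 dBFS.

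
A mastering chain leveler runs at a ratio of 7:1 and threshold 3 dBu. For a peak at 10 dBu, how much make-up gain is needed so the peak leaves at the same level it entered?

The peak compresses to 3 + 7/7 = 4 dBu.
To reach 10 dBu requires 10 − 4 = 6 dB of make-up.

6 dB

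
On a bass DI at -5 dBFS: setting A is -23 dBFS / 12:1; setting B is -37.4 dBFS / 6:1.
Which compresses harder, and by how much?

A: 18 dB over, compressed to 1.5 dB over, so 16.5 dB of GR.
B: 32.4 dB over, compressed to 5.4 dB over, so 27 dB of GR.
B applies 10.5 dB more gain reduction.

B, by 10.5 dB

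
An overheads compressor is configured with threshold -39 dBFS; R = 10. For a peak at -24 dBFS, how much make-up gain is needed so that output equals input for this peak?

Overshoot 15 dB → 15/10 = 1.5 dB after compression, so the compressed level is -39 + 1.5 = -37.5 dBFS.
Make-up = target − compressed = -24 − (-37.5) = 13.5 dB.

13.5 dB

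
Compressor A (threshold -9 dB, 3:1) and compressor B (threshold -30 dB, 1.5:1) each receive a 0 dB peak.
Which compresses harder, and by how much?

A: GR = 9 − 9/3 = 6 dB.
B: GR = 30 − 30/1.5 = 10 dB.
B applies 4 dB more gain reduction.

B, by 4 dB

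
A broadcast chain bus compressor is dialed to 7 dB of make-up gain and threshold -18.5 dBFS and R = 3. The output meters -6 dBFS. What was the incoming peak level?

Stripping the +7 dB make-up gives -13 dBFS at the gain stage.
That's 5.5 dB above the -18.5 dBFS threshold.
Input overshoot = R × output overshoot = 16.5 dB → input = -18.5 + 16.5 = -2 dBFS.

-2 dBFS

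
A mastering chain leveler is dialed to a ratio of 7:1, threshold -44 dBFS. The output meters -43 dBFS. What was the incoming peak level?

-37 dBFS

The compressed level sits -43 − (-44) = 1 dB over threshold.
Input overshoot = R × output overshoot = 7 dB → input = -44 + 7 = -37 dBFS.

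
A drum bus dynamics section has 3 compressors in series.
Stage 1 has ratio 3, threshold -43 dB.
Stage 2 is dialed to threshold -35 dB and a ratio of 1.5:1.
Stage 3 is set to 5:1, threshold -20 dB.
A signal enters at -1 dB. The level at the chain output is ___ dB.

-31 dB

Stage 1: 42 dB above -43 dB, reduced 3:1 to 14 dB above → -29 dB.
Stage 2: 6 dB above -35 dB, reduced 1.5:1 to 4 dB above → -31 dB.
Stage 3: below threshold (-31 ≤ -20); passes unchanged; output -31 dB.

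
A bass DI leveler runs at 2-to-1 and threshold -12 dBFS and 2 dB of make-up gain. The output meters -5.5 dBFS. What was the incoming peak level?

-3 dBFS

Remove make-up: -5.5 − 2 = -7.5 dBFS.
Post-compression overshoot = -7.5 − (-12) = 4.5 dB.
Before 2:1 compression the overshoot was 4.5 × 2 = 9 dB, so input = -12 + 9 = -3 dBFS.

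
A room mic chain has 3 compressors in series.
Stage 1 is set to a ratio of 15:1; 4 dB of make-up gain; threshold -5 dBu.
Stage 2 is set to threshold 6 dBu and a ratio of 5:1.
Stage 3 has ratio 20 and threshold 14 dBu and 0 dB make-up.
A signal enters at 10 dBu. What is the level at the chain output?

0 dBu

Stage 1: overshoot 15 dB → 15/15 = 1 dB → -4 dBu; +4 dB make-up → 0 dBu.
Stage 2: below threshold (0 ≤ 6); passes unchanged; output 0 dBu.
Stage 3: below threshold (0 ≤ 14); passes unchanged; output 0 dBu.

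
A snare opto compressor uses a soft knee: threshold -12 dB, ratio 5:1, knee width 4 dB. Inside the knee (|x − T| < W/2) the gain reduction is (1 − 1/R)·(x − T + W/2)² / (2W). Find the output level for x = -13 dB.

-13.1 dB

x − T + W/2 = -13 − (-12) + 2 = 1.
GR = (1 − 1/5) × 1² / 8 = 0.8 × 1 / 8 = 0.1 dB.
Output = -13 − 0.1 = -13.1 dB.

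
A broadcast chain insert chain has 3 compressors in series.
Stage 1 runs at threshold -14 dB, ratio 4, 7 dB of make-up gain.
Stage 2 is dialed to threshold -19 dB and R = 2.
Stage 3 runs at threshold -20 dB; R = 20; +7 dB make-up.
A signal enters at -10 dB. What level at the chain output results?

Stage 1: -10 dB is 4 dB over -14 dB; at 4:1 that becomes 1 dB over, giving -13 dB; +7 dB make-up → -6 dB.
Stage 2: 13 dB above -19 dB, reduced 2:1 to 6.5 dB above → -12.5 dB.
Stage 3: overshoot 7.5 dB → 7.5/20 = 0.375 dB → -19.625 dB; +7 dB make-up → -12.625 dB.

-12.625 dB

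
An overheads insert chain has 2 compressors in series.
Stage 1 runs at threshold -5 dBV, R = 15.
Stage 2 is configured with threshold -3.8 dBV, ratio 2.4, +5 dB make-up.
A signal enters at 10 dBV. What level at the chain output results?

Stage 1: 10 dBV is 15 dB over -5 dBV; at 15:1 that becomes 1 dB over, giving -4 dBV.
Stage 2: -4 dBV is at or below the -3.8 dBV threshold — no compression; make-up brings it to 1 dBV.

1 dBV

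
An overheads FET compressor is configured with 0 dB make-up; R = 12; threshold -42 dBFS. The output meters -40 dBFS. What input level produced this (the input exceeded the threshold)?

-18 dBFS

Post-compression overshoot = -40 − (-42) = 2 dB.
Undo the ratio: input overshoot = 2 × 12 = 24 dB, giving input = -18 dBFS.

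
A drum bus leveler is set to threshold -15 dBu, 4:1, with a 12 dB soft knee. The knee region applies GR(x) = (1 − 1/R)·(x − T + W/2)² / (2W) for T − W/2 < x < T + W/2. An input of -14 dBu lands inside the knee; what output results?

x − T + W/2 = -14 − (-15) + 6 = 7.
GR = (1 − 1/4) × 7² / 24 = 0.75 × 49 / 24 = 1.53125 dB.
Output = -14 − 1.53125 = -15.53125 dBu.

-15.53125 dBu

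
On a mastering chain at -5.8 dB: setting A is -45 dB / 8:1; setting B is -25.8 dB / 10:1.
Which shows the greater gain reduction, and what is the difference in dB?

A: GR = 39.2 − 39.2/8 = 34.3 dB.
B: GR = 20 − 20/10 = 18 dB.
A reduces 16.3 dB more.

A, by 16.3 dB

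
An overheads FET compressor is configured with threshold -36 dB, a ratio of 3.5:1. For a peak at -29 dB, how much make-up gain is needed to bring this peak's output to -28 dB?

6 dB

The peak compresses to -36 + 7/3.5 = -34 dB.
To reach -28 dB requires -28 − (-34) = 6 dB of make-up.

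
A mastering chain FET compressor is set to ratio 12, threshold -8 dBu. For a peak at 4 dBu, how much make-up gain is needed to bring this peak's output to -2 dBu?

Without make-up, output = threshold + overshoot/12 = -8 + 1 = -7 dBu.
Gap to target: 5 dB.

5 dB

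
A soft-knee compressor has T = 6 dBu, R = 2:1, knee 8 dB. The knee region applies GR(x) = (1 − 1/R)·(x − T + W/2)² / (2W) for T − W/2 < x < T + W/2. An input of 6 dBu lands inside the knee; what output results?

5.5 dBu

x − T + W/2 = 6 − 6 + 4 = 4.
GR = (1 − 1/2) × 4² / 16 = 0.5 × 16 / 16 = 0.5 dB.
Output = 6 − 0.5 = 5.5 dBu.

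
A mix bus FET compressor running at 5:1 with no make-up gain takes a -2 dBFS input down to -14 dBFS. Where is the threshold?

-17 dBFS

Input is 15 dB above T (since output overshoot × R = input overshoot: (-14 − T)·5 = -2 − T gives T = -17 dBFS).
Check: -17 + (-2 − (-17))/5 = -17 + 3 = -14 dBFS. ✓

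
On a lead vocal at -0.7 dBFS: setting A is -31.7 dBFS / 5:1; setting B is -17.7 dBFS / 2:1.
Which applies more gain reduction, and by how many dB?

A: GR = 31 − 31/5 = 24.8 dB.
B: GR = 17 − 17/2 = 8.5 dB.
Difference: 16.3 dB in favour of A.

A, by 16.3 dB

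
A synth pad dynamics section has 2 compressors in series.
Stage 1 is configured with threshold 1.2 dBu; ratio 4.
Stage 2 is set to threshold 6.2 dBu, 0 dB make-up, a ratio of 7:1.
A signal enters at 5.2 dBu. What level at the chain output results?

2.2 dBu

Stage 1: 5.2 dBu is 4 dB over 1.2 dBu; at 4:1 that becomes 1 dB over, giving 2.2 dBu.
Stage 2: 2.2 dBu is at or below the 6.2 dBu threshold — no compression; output 2.2 dBu.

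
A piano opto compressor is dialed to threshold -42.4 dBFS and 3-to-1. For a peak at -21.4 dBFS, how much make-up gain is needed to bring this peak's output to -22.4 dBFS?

13 dB

Without make-up, output = threshold + overshoot/3 = -42.4 + 7 = -35.4 dBFS.
Gap to target: 13 dB.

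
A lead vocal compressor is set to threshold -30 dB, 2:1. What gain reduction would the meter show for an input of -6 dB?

12 dB

The signal is 24 dB above threshold.
At 2:1, output sits 24/2 = 12 dB above threshold.
So the signal is attenuated by 24 − 12 = 12 dB.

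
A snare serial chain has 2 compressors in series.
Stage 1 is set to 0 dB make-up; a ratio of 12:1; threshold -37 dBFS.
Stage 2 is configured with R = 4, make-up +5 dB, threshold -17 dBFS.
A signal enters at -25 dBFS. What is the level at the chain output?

-31 dBFS

Stage 1: -25 dBFS is 12 dB over -37 dBFS; at 12:1 that becomes 1 dB over, giving -36 dBFS.
Stage 2: -36 dBFS is at or below the -17 dBFS threshold — no compression; make-up brings it to -31 dBFS.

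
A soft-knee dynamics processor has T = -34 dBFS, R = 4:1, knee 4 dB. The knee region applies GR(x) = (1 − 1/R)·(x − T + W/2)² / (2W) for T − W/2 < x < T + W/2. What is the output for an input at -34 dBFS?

-34.375 dBFS

x − T + W/2 = -34 − (-34) + 2 = 2.
GR = (1 − 1/4) × 2² / 8 = 0.75 × 4 / 8 = 0.375 dB.
Output = -34 − 0.375 = -34.375 dBFS.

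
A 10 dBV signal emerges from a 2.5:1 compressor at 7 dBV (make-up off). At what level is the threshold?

Let T be the threshold. Output overshoot = (input overshoot)/R, so 7 − T = (10 − T)/2.5.
2.5·(7 − T) = 10 − T → 1.5·T = 17.5 − 10 = 7.5.
T = 7.5/1.5 = 5 dBV.

5 dBV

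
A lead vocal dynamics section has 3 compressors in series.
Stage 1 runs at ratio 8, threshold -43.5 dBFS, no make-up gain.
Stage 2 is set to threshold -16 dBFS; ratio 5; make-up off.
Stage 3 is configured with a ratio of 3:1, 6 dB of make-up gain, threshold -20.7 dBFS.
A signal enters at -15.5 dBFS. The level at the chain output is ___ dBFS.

-34 dBFS

Stage 1: overshoot 28 dB → 28/8 = 3.5 dB → -40 dBFS.
Stage 2: -40 dBFS ≤ -16 dBFS, so stage 2 doesn't engage; output -40 dBFS.
Stage 3: below threshold (-40 ≤ -20.7); passes unchanged; make-up brings it to -34 dBFS.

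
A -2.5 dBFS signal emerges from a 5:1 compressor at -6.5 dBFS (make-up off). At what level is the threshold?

-7.5 dBFS

Let T be the threshold. Output overshoot = (input overshoot)/R, so -6.5 − T = (-2.5 − T)/5.
5·(-6.5 − T) = -2.5 − T → 4·T = -32.5 − (-2.5) = -30.
T = -30/4 = -7.5 dBFS.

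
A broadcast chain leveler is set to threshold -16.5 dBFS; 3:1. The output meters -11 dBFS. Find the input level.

0 dBFS

Post-compression overshoot = -11 − (-16.5) = 5.5 dB.
Before 3:1 compression the overshoot was 5.5 × 3 = 16.5 dB, so input = -16.5 + 16.5 = 0 dBFS.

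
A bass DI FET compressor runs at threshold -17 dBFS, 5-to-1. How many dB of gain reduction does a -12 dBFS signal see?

4 dB

The signal is 5 dB above threshold.
At 5:1, output sits 5/5 = 1 dB above threshold.
GR = overshoot in − overshoot out = 5 − 1 = 4 dB.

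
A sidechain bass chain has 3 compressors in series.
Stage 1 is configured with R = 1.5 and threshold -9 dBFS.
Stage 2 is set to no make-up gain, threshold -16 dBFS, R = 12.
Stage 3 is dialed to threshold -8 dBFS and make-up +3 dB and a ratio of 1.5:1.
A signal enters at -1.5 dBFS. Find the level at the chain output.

Stage 1: overshoot 7.5 dB → 7.5/1.5 = 5 dB → -4 dBFS.
Stage 2: overshoot 12 dB → 12/12 = 1 dB → -15 dBFS.
Stage 3: -15 dBFS is at or below the -8 dBFS threshold — no compression; make-up brings it to -12 dBFS.

-12 dBFS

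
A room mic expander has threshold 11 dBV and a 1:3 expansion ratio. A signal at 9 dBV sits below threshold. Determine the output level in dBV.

5 dBV

Undershoot = 11 − 9 = 2 dB.
At 1:3, that expands to 6 dB under threshold.
Output = 11 − 6 = 5 dBV.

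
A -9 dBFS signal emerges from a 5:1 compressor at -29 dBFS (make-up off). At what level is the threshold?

-34 dBFS

Let T be the threshold. Output overshoot = (input overshoot)/R, so -29 − T = (-9 − T)/5.
5·(-29 − T) = -9 − T → 4·T = -145 − (-9) = -136.
T = -136/4 = -34 dBFS.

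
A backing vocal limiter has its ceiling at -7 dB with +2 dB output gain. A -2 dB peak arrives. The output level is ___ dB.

-5 dB

At ∞:1, everything above -7 dB is held at the ceiling.
Output gain then adds 2 dB: -7 + 2 = -5 dB.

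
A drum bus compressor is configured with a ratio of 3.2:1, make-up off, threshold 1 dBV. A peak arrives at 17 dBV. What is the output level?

The input is 16 dB above the 1 dBV threshold.
3.2:1 compression reduces that to 16/3.2 = 5 dB over.
Output = 1 + 5 = 6 dBV.

6 dBV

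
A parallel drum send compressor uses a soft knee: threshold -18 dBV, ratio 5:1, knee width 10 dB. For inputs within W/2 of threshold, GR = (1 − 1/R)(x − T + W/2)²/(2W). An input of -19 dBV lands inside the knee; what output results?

x − T + W/2 = -19 − (-18) + 5 = 4.
GR = (1 − 1/5) × 4² / 20 = 0.8 × 16 / 20 = 0.64 dB.
Output = -19 − 0.64 = -19.64 dBV.

-19.64 dBV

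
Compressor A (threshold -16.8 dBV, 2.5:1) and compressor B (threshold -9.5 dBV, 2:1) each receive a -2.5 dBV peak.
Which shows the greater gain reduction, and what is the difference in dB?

A, by 5.08 dB

A: GR = 14.3 − 14.3/2.5 = 8.58 dB.
B: GR = 7 − 7/2 = 3.5 dB.
A applies 5.08 dB more gain reduction.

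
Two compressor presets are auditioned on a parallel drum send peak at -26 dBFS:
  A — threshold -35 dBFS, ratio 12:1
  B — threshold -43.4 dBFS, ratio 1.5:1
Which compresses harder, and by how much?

A: overshoot 9 dB → output overshoot 0.75 dB → GR 8.25 dB.
B: overshoot 17.4 dB → output overshoot 11.6 dB → GR 5.8 dB.
A applies 2.45 dB more gain reduction.

A, by 2.45 dB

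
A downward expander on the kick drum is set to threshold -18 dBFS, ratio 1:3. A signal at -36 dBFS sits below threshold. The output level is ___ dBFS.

-72 dBFS

Undershoot = (-18) − (-36) = 18 dB.
At 1:3, that expands to 54 dB under threshold.
Output = -18 − 54 = -72 dBFS.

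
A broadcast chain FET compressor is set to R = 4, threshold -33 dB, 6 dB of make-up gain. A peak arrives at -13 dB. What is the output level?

-13 dB sits 20 dB over threshold.
At 4:1 the overshoot is divided by 4, leaving 5 dB above threshold.
So the level is -33 + 5 = -28 dB; make-up adds 6 dB, giving -22 dB.

-22 dB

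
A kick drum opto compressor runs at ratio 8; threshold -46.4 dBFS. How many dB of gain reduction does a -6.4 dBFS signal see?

Overshoot = -6.4 − (-46.4) = 40 dB.
After 8:1 compression the overshoot becomes 40/8 = 5 dB.
So the signal is attenuated by 40 − 5 = 35 dB.

35 dB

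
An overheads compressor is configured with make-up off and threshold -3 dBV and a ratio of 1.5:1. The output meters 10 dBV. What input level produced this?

16.5 dBV

Post-compression overshoot = 10 − (-3) = 13 dB.
Input overshoot = R × output overshoot = 19.5 dB → input = -3 + 19.5 = 16.5 dBV.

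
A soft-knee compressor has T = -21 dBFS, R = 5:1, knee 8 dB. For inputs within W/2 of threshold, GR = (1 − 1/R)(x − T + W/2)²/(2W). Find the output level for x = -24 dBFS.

x − T + W/2 = -24 − (-21) + 4 = 1.
GR = (1 − 1/5) × 1² / 16 = 0.8 × 1 / 16 = 0.05 dB.
Output = -24 − 0.05 = -24.05 dBFS.

-24.05 dBFS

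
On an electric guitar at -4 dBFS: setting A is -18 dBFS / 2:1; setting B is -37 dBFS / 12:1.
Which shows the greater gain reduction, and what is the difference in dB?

A: GR = 14 − 14/2 = 7 dB.
B: GR = 33 − 33/12 = 30.25 dB.
Difference: 23.25 dB in favour of B.

B, by 23.25 dB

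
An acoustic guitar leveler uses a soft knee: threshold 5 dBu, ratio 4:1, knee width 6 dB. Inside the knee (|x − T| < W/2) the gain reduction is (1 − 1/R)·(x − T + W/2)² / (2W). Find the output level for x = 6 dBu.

5 dBu

x − T + W/2 = 6 − 5 + 3 = 4.
GR = (1 − 1/4) × 4² / 12 = 0.75 × 16 / 12 = 1 dB.
Output = 6 − 1 = 5 dBu.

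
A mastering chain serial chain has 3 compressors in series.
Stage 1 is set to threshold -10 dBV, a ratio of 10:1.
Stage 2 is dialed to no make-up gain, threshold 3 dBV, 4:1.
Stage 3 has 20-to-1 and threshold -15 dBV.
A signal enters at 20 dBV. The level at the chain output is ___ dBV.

-14.6 dBV

Stage 1: 30 dB above -10 dBV, reduced 10:1 to 3 dB above → -7 dBV.
Stage 2: -7 dBV is at or below the 3 dBV threshold — no compression; output -7 dBV.
Stage 3: 8 dB above -15 dBV, reduced 20:1 to 0.4 dB above → -14.6 dBV.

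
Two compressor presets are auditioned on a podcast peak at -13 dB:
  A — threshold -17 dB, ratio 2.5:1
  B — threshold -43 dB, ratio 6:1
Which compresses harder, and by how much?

A: GR = 4 − 4/2.5 = 2.4 dB.
B: GR = 30 − 30/6 = 25 dB.
B reduces 22.6 dB more.

B, by 22.6 dB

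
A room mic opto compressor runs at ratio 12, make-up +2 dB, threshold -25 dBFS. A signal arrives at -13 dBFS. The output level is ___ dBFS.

-22 dBFS

The input is 12 dB above the -25 dBFS threshold.
The 12 dB excess becomes 1 dB after 12:1 reduction.
Output = -25 + 1 = -24 dBFS; make-up adds 2 dB, giving -22 dBFS.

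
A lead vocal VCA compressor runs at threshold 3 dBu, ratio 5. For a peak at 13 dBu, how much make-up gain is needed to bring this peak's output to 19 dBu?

The peak compresses to 3 + 10/5 = 5 dBu.
To reach 19 dBu requires 19 − 5 = 14 dB of make-up.

14 dB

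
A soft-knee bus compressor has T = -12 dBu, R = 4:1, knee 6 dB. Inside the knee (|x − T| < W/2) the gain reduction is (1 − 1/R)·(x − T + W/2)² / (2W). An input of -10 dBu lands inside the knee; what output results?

-11.5625 dBu

x − T + W/2 = -10 − (-12) + 3 = 5.
GR = (1 − 1/4) × 5² / 12 = 0.75 × 25 / 12 = 1.5625 dB.
Output = -10 − 1.5625 = -11.5625 dBu.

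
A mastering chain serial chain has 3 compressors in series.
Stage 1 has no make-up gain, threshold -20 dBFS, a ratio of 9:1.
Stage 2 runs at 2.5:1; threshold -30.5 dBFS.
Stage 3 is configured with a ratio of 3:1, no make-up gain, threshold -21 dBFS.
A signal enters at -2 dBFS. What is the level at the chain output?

-25.5 dBFS

Stage 1: 18 dB above -20 dBFS, reduced 9:1 to 2 dB above → -18 dBFS.
Stage 2: overshoot 12.5 dB → 12.5/2.5 = 5 dB → -25.5 dBFS.
Stage 3: -25.5 dBFS is at or below the -21 dBFS threshold — no compression; output -25.5 dBFS.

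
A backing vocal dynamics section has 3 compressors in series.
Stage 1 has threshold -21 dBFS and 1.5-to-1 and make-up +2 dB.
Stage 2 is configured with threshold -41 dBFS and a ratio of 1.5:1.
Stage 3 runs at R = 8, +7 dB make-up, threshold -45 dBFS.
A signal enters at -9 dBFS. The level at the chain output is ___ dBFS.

Stage 1: overshoot 12 dB → 12/1.5 = 8 dB → -13 dBFS; +2 dB make-up → -11 dBFS.
Stage 2: 30 dB above -41 dBFS, reduced 1.5:1 to 20 dB above → -21 dBFS.
Stage 3: 24 dB above -45 dBFS, reduced 8:1 to 3 dB above → -42 dBFS; +7 dB make-up → -35 dBFS.

-35 dBFS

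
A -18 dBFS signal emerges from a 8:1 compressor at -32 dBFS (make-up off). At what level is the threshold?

-34 dBFS

Gain reduction = -18 − (-32) = 14 dB; output overshoot = GR / (R − 1) = 14 / 7 = 2 dB.
Threshold = output − output overshoot = -32 − 2 = -34 dBFS.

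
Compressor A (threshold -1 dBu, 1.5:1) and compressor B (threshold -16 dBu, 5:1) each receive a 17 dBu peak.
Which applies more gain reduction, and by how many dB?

B, by 20.4 dB

A: 18 dB over, compressed to 12 dB over, so 6 dB of GR.
B: 33 dB over, compressed to 6.6 dB over, so 26.4 dB of GR.
Difference: 20.4 dB in favour of B.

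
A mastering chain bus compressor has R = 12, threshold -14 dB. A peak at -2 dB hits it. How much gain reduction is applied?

-2 dB exceeds the threshold by 12 dB.
After 12:1 compression the overshoot becomes 12/12 = 1 dB.
So the signal is attenuated by 12 − 1 = 11 dB.

11 dB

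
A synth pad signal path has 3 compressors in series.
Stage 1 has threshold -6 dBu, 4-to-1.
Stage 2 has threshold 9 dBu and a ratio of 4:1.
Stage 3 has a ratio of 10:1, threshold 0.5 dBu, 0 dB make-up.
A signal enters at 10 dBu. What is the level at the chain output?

-2 dBu

Stage 1: 10 dBu is 16 dB over -6 dBu; at 4:1 that becomes 4 dB over, giving -2 dBu.
Stage 2: -2 dBu is at or below the 9 dBu threshold — no compression; output -2 dBu.
Stage 3: -2 dBu is at or below the 0.5 dBu threshold — no compression; output -2 dBu.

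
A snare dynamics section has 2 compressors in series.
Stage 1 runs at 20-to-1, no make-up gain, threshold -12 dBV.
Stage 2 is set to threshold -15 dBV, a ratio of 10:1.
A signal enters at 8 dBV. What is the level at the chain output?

-14.6 dBV

Stage 1: 20 dB above -12 dBV, reduced 20:1 to 1 dB above → -11 dBV.
Stage 2: -11 dBV is 4 dB over -15 dBV; at 10:1 that becomes 0.4 dB over, giving -14.6 dBV.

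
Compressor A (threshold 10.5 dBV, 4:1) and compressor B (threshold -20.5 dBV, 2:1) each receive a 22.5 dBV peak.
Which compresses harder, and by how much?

B, by 12.5 dB

A: GR = 12 − 12/4 = 9 dB.
B: GR = 43 − 43/2 = 21.5 dB.
Difference: 12.5 dB in favour of B.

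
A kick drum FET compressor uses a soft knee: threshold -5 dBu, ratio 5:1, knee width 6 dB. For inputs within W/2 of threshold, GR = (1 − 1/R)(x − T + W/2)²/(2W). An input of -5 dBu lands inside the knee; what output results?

-5.6 dBu

x − T + W/2 = -5 − (-5) + 3 = 3.
GR = (1 − 1/5) × 3² / 12 = 0.8 × 9 / 12 = 0.6 dB.
Output = -5 − 0.6 = -5.6 dBu.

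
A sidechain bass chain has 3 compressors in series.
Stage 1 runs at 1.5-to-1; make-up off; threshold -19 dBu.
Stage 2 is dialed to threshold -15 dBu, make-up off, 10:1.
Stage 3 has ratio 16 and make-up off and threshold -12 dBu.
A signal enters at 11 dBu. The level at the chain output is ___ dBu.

-13.4 dBu

Stage 1: 11 dBu is 30 dB over -19 dBu; at 1.5:1 that becomes 20 dB over, giving 1 dBu.
Stage 2: overshoot 16 dB → 16/10 = 1.6 dB → -13.4 dBu.
Stage 3: -13.4 dBu is at or below the -12 dBu threshold — no compression; output -13.4 dBu.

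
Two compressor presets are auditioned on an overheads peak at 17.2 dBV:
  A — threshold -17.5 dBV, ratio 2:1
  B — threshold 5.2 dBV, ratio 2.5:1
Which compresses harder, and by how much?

A, by 10.15 dB

A: overshoot 34.7 dB → output overshoot 17.35 dB → GR 17.35 dB.
B: overshoot 12 dB → output overshoot 4.8 dB → GR 7.2 dB.
A applies 10.15 dB more gain reduction.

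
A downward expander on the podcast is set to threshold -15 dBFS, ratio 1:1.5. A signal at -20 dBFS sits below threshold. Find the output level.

-22.5 dBFS

The input is 5 dB below the -15 dBFS threshold.
A 1:1.5 expander multiplies undershoot by 1.5: 5 × 1.5 = 7.5 dB below threshold.
Output = -15 − 7.5 = -22.5 dBFS.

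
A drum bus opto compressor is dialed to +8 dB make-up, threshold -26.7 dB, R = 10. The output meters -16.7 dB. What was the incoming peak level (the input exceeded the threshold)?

-6.7 dB

Before make-up, the level was -16.7 − 8 = -24.7 dB.
Post-compression overshoot = -24.7 − (-26.7) = 2 dB.
Input overshoot = R × output overshoot = 20 dB → input = -26.7 + 20 = -6.7 dB.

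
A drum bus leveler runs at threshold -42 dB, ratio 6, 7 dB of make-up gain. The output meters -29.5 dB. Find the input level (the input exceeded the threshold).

Remove make-up: -29.5 − 7 = -36.5 dB.
The compressed level sits -36.5 − (-42) = 5.5 dB over threshold.
Input overshoot = R × output overshoot = 33 dB → input = -42 + 33 = -9 dB.

-9 dB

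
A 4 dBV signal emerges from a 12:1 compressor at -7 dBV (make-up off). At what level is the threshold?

Input is 12 dB above T (since output overshoot × R = input overshoot: (-7 − T)·12 = 4 − T gives T = -8 dBV).
Check: -8 + (4 − (-8))/12 = -8 + 1 = -7 dBV. ✓

-8 dBV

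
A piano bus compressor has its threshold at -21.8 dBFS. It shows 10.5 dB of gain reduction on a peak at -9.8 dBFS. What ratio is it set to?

Input overshoot = -9.8 − (-21.8) = 12 dB.
Output overshoot = 12 − 10.5 = 1.5 dB.
Ratio = input overshoot / output overshoot = 12 / 1.5 = 8.

8:1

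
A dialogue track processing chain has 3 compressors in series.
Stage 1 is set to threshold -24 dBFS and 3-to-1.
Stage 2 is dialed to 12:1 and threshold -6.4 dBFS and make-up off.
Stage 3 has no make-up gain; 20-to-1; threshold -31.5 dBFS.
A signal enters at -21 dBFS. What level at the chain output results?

-31.075 dBFS

Stage 1: 3 dB above -24 dBFS, reduced 3:1 to 1 dB above → -23 dBFS.
Stage 2: -23 dBFS ≤ -6.4 dBFS, so stage 2 doesn't engage; output -23 dBFS.
Stage 3: overshoot 8.5 dB → 8.5/20 = 0.425 dB → -31.075 dBFS.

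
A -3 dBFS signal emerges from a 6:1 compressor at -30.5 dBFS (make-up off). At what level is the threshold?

-36 dBFS

Gain reduction = -3 − (-30.5) = 27.5 dB; output overshoot = GR / (R − 1) = 27.5 / 5 = 5.5 dB.
Threshold = output − output overshoot = -30.5 − 5.5 = -36 dBFS.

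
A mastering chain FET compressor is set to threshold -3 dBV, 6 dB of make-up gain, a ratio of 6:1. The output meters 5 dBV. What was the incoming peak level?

Before make-up, the level was 5 − 6 = -1 dBV.
That's 2 dB above the -3 dBV threshold.
Undo the ratio: input overshoot = 2 × 6 = 12 dB, giving input = 9 dBV.

9 dBV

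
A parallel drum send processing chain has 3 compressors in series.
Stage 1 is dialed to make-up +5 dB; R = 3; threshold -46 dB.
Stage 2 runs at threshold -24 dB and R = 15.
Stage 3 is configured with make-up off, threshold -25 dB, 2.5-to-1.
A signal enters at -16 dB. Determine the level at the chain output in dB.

Stage 1: overshoot 30 dB → 30/3 = 10 dB → -36 dB; +5 dB make-up → -31 dB.
Stage 2: -31 dB is at or below the -24 dB threshold — no compression; output -31 dB.
Stage 3: below threshold (-31 ≤ -25); passes unchanged; output -31 dB.

-31 dB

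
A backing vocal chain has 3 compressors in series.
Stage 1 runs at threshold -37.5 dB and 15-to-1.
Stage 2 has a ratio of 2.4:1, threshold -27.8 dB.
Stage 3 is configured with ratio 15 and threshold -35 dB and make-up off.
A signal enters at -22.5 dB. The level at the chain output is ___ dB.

-36.5 dB

Stage 1: overshoot 15 dB → 15/15 = 1 dB → -36.5 dB.
Stage 2: -36.5 dB is at or below the -27.8 dB threshold — no compression; output -36.5 dB.
Stage 3: below threshold (-36.5 ≤ -35); passes unchanged; output -36.5 dB.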